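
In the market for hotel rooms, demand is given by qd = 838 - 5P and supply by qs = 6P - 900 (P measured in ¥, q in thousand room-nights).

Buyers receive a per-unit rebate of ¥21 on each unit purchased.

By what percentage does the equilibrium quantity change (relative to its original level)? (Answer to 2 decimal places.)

+119.32

Solve the original market: 838 - 5P = 6P - 900, hence P = 158 and q = 48.
Since buyers' out-of-pocket price is the market price minus the rebate, the effective demand curve becomes qd = 943 - 5P.
Equate the new curves: 943 - 5P = 6P - 900, giving 1843 = 11P, P = 1843/11 ≈ 167.5455, q = 1158/11 ≈ 105.2727.
%Δq = (105.2727 − 48) / 48 × 100 = +119.32%.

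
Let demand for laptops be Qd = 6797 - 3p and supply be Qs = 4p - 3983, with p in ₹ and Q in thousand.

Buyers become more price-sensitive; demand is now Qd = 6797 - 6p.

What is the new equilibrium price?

Original equilibrium: 6797 - 3p = 4p - 3983 gives 10780 = 7p, so p = 1540 and Q = 2177.
With the change applied: demand Qd = 6797 - 6p, supply Qs = 4p - 3983.
New equilibrium: 6797 - 6p = 4p - 3983 ⇒ 10780 = 10p ⇒ p = 1078, Q = 329.

1078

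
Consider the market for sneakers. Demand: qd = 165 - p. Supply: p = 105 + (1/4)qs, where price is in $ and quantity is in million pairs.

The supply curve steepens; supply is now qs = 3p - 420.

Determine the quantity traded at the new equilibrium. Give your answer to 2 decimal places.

Before the shock: 165 - p = 4p - 420 ⇒ 585 = 5p ⇒ p = 117, q = 48.
With the change applied: demand qd = 165 - p, supply qs = 3p - 420.
Equate the new curves: 165 - p = 3p - 420, giving 585 = 4p, p = 146.25, q = 18.75.

18.75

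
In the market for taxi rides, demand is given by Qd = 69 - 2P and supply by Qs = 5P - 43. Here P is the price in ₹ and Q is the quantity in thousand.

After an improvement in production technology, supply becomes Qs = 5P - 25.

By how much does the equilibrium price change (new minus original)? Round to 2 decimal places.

-2.57

Original equilibrium: 69 - 2P = 5P - 43 gives 112 = 7P, so P = 16 and Q = 37.
The new curves are Qd = 69 - 2P (demand) and Qs = 5P - 25 (supply).
Setting them equal: 69 - 2P = 5P - 25 → 94 = 7P, so P = 94/7 ≈ 13.4286 and Q = 295/7 ≈ 42.1429.
ΔP = 13.4286 − 16 = -2.57.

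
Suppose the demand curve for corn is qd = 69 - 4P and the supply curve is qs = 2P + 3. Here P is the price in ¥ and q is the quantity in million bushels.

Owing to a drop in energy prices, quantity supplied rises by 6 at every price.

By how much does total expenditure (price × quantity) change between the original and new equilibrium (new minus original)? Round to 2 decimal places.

Solve the original market: 69 - 4P = 2P + 3, hence P = 11 and q = 25.
With the change applied: demand qd = 69 - 4P, supply qs = 2P + 9.
New equilibrium: 69 - 4P = 2P + 9 ⇒ 60 = 6P ⇒ P = 10, q = 29.
Expenditure moves from 11×25 = 275 to 10×29 = 290; change = +15.00.

+15.00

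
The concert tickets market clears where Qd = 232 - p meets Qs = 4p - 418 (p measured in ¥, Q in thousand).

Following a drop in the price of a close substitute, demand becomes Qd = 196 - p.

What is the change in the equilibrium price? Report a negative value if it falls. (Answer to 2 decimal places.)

-7.20

Before the shock: 232 - p = 4p - 418 ⇒ 650 = 5p ⇒ p = 130, Q = 102.
After the shift, demand is Qd = 196 - p and supply is Qs = 4p - 418.
Setting them equal: 196 - p = 4p - 418 → 614 = 5p, so p = 122.8 and Q = 73.2.
Δp = 122.8 − 130 = -7.20.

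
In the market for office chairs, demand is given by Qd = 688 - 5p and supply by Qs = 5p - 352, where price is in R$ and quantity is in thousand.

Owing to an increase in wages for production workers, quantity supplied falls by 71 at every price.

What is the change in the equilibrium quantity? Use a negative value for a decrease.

Solve the original market: 688 - 5p = 5p - 352, hence p = 104 and Q = 168.
With the change applied: demand Qd = 688 - 5p, supply Qs = 5p - 423.
New equilibrium: 688 - 5p = 5p - 423 ⇒ 1111 = 10p ⇒ p = 111.1, Q = 132.5.
ΔQ = 132.5 − 168 = -35.5.

-35.5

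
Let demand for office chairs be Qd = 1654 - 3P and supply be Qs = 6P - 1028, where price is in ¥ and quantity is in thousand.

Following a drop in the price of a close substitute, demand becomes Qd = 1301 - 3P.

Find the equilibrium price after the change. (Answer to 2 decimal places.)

258.78

Before the shock: 1654 - 3P = 6P - 1028 ⇒ 2682 = 9P ⇒ P = 298, Q = 760.
The new curves are Qd = 1301 - 3P (demand) and Qs = 6P - 1028 (supply).
Clearing the new market: 1301 - 3P = 6P - 1028, so P = 2329/9 ≈ 258.7778 and Q = 1574/3 ≈ 524.6667.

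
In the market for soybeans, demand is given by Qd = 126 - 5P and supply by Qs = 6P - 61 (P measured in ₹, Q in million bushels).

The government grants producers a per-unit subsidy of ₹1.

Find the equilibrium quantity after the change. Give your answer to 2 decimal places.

Before the shock: 126 - 5P = 6P - 61 ⇒ 187 = 11P ⇒ P = 17, Q = 41.
Since sellers receive the price plus the subsidy, the effective supply curve becomes Qs = 6P - 55.
Setting them equal: 126 - 5P = 6P - 55 → 181 = 11P, so P = 181/11 ≈ 16.4545 and Q = 481/11 ≈ 43.7273.

43.73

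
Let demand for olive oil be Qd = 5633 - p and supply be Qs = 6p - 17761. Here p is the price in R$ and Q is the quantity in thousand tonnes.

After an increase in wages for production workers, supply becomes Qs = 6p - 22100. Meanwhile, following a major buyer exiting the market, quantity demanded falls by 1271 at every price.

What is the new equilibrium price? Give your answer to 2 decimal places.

3780.29

Solve the original market: 5633 - p = 6p - 17761, hence p = 3342 and Q = 2291.
With the change applied: demand Qd = 4362 - p, supply Qs = 6p - 22100.
Setting them equal: 4362 - p = 6p - 22100 → 26462 = 7p, so p = 26462/7 ≈ 3780.2857 and Q = 4072/7 ≈ 581.7143.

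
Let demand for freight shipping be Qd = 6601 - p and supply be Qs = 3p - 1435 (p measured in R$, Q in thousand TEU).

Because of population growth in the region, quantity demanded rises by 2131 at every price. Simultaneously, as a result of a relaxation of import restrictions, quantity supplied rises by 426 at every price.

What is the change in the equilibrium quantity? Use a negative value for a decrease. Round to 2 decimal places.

Initially, 6601 - p = 3p - 1435, so 8036 = 4p and p = 2009, Q = 4592.
The shock moves the curves to Qd = 8732 - p and Qs = 3p - 1009.
New equilibrium: 8732 - p = 3p - 1009 ⇒ 9741 = 4p ⇒ p = 2435.25, Q = 6296.75.
ΔQ = 6296.75 − 4592 = +1704.75.

+1704.75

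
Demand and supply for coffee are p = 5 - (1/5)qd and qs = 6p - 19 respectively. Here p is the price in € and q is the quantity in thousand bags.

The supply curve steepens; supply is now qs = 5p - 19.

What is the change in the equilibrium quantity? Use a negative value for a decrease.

-2

Original equilibrium: 25 - 5p = 6p - 19 gives 44 = 11p, so p = 4 and q = 5.
The shock moves the curves to qd = 25 - 5p and qs = 5p - 19.
Equate the new curves: 25 - 5p = 5p - 19, giving 44 = 10p, p = 4.4, q = 3.
Δq = 3 − 5 = -2.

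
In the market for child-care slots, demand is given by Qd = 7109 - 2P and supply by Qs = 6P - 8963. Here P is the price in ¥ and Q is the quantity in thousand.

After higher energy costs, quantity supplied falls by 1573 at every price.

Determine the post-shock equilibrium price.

2205.625

Before the shock: 7109 - 2P = 6P - 8963 ⇒ 16072 = 8P ⇒ P = 2009, Q = 3091.
The new curves are Qd = 7109 - 2P (demand) and Qs = 6P - 10536 (supply).
Equate the new curves: 7109 - 2P = 6P - 10536, giving 17645 = 8P, P = 2205.625, Q = 2697.75.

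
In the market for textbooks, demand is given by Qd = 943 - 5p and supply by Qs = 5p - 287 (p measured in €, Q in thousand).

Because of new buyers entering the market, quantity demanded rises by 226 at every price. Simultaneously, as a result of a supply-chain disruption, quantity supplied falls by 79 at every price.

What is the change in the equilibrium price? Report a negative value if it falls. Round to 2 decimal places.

+30.50

Before the shock: 943 - 5p = 5p - 287 ⇒ 1230 = 10p ⇒ p = 123, Q = 328.
The new curves are Qd = 1169 - 5p (demand) and Qs = 5p - 366 (supply).
Equate the new curves: 1169 - 5p = 5p - 366, giving 1535 = 10p, p = 153.5, Q = 401.5.
Δp = 153.5 − 123 = +30.50.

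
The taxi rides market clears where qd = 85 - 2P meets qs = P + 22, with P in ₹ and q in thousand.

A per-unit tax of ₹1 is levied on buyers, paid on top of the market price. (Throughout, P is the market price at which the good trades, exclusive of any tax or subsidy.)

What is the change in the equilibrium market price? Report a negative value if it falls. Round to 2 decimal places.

-0.67

Initially, 85 - 2P = P + 22, so 63 = 3P and P = 21, q = 43.
Since buyers pay the price plus the tax, the effective demand curve becomes qd = 83 - 2P.
New equilibrium: 83 - 2P = P + 22 ⇒ 61 = 3P ⇒ P = 61/3 ≈ 20.3333, q = 127/3 ≈ 42.3333.
ΔP = 20.3333 − 21 = -0.67.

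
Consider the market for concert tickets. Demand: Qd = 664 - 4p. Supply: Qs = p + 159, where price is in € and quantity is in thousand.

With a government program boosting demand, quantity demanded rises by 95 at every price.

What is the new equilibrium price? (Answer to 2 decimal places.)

Solve the original market: 664 - 4p = p + 159, hence p = 101 and Q = 260.
The new curves are Qd = 759 - 4p (demand) and Qs = p + 159 (supply).
Equate the new curves: 759 - 4p = p + 159, giving 600 = 5p, p = 120, Q = 279.

120.00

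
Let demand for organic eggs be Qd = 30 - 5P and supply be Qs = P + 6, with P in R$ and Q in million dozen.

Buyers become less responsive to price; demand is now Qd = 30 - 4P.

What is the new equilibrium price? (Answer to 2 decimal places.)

Initially, 30 - 5P = P + 6, so 24 = 6P and P = 4, Q = 10.
After the shift, demand is Qd = 30 - 4P and supply is Qs = P + 6.
New equilibrium: 30 - 4P = P + 6 ⇒ 24 = 5P ⇒ P = 4.8, Q = 10.8.

4.80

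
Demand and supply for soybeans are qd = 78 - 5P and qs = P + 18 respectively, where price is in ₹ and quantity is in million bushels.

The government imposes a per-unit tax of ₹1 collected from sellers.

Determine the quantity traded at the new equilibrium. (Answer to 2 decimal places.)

27.17

Solve the original market: 78 - 5P = P + 18, hence P = 10 and q = 28.
Since sellers keep the price net of the tax, the effective supply curve becomes qs = P + 17.
Equate the new curves: 78 - 5P = P + 17, giving 61 = 6P, P = 61/6 ≈ 10.1667, q = 163/6 ≈ 27.1667.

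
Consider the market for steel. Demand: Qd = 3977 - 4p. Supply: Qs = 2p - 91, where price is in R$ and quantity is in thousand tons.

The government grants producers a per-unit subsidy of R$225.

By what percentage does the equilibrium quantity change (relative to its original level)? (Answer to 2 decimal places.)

+23.72

Original equilibrium: 3977 - 4p = 2p - 91 gives 4068 = 6p, so p = 678 and Q = 1265.
Since sellers receive the price plus the subsidy, the effective supply curve becomes Qs = 2p + 359.
New equilibrium: 3977 - 4p = 2p + 359 ⇒ 3618 = 6p ⇒ p = 603, Q = 1565.
%ΔQ = (1565 − 1265) / 1265 × 100 = +23.72%.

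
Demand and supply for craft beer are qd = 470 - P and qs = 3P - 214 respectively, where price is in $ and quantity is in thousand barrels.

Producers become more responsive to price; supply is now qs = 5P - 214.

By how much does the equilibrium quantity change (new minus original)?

+57

Initially, 470 - P = 3P - 214, so 684 = 4P and P = 171, q = 299.
After the shift, demand is qd = 470 - P and supply is qs = 5P - 214.
Clearing the new market: 470 - P = 5P - 214, so P = 114 and q = 356.
Δq = 356 − 299 = +57.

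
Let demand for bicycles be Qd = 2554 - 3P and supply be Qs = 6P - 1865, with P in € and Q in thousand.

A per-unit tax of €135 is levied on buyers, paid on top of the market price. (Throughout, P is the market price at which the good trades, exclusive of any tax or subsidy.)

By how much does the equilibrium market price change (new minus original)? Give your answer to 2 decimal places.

Before the shock: 2554 - 3P = 6P - 1865 ⇒ 4419 = 9P ⇒ P = 491, Q = 1081.
Since buyers pay the price plus the tax, the effective demand curve becomes Qd = 2149 - 3P.
New equilibrium: 2149 - 3P = 6P - 1865 ⇒ 4014 = 9P ⇒ P = 446, Q = 811.
ΔP = 446 − 491 = -45.00.

-45.00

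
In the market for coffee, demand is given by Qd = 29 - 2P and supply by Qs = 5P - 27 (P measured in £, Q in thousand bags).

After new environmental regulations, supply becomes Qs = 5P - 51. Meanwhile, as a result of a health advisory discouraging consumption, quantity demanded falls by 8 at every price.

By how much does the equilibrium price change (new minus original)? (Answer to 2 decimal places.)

Initially, 29 - 2P = 5P - 27, so 56 = 7P and P = 8, Q = 13.
With the change applied: demand Qd = 21 - 2P, supply Qs = 5P - 51.
Setting them equal: 21 - 2P = 5P - 51 → 72 = 7P, so P = 72/7 ≈ 10.2857 and Q = 3/7 ≈ 0.4286.
ΔP = 10.2857 − 8 = +2.29.

+2.29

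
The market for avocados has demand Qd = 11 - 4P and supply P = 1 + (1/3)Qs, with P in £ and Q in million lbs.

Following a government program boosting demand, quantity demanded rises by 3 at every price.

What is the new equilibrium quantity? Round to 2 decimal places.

4.29

Before the shock: 11 - 4P = 3P - 3 ⇒ 14 = 7P ⇒ P = 2, Q = 3.
The shock moves the curves to Qd = 14 - 4P and Qs = 3P - 3.
Setting them equal: 14 - 4P = 3P - 3 → 17 = 7P, so P = 17/7 ≈ 2.4286 and Q = 30/7 ≈ 4.2857.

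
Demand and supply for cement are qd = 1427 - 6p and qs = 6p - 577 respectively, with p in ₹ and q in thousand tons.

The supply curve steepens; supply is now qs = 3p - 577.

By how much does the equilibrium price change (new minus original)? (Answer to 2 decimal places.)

+55.67

Original equilibrium: 1427 - 6p = 6p - 577 gives 2004 = 12p, so p = 167 and q = 425.
The new curves are qd = 1427 - 6p (demand) and qs = 3p - 577 (supply).
Equate the new curves: 1427 - 6p = 3p - 577, giving 2004 = 9p, p = 668/3 ≈ 222.6667, q = 91.
Δp = 222.6667 − 167 = +55.67.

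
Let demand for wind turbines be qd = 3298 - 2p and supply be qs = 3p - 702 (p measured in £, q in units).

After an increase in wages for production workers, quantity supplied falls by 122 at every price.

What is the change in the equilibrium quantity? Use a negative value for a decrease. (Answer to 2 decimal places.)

-48.80

Initially, 3298 - 2p = 3p - 702, so 4000 = 5p and p = 800, q = 1698.
The new curves are qd = 3298 - 2p (demand) and qs = 3p - 824 (supply).
Clearing the new market: 3298 - 2p = 3p - 824, so p = 824.4 and q = 1649.2.
Δq = 1649.2 − 1698 = -48.80.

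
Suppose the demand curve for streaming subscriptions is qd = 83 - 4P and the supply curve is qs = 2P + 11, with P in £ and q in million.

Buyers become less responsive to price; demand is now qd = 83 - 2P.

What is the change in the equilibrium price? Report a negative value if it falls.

Before the shock: 83 - 4P = 2P + 11 ⇒ 72 = 6P ⇒ P = 12, q = 35.
With the change applied: demand qd = 83 - 2P, supply qs = 2P + 11.
New equilibrium: 83 - 2P = 2P + 11 ⇒ 72 = 4P ⇒ P = 18, q = 47.
ΔP = 18 − 12 = +6.

+6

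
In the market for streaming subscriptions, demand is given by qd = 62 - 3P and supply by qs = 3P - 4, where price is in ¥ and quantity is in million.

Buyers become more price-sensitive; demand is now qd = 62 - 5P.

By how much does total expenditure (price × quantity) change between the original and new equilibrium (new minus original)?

Before the shock: 62 - 3P = 3P - 4 ⇒ 66 = 6P ⇒ P = 11, q = 29.
The shock moves the curves to qd = 62 - 5P and qs = 3P - 4.
Setting them equal: 62 - 5P = 3P - 4 → 66 = 8P, so P = 8.25 and q = 20.75.
Expenditure moves from 11×29 = 319 to 8.25×20.75 = 171.1875; change = -147.8125.

-147.8125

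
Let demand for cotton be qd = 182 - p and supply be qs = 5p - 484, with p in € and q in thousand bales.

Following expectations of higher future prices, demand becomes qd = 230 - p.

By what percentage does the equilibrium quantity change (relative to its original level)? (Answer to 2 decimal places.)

Solve the original market: 182 - p = 5p - 484, hence p = 111 and q = 71.
After the shift, demand is qd = 230 - p and supply is qs = 5p - 484.
Setting them equal: 230 - p = 5p - 484 → 714 = 6p, so p = 119 and q = 111.
%Δq = (111 − 71) / 71 × 100 = +56.34%.

+56.34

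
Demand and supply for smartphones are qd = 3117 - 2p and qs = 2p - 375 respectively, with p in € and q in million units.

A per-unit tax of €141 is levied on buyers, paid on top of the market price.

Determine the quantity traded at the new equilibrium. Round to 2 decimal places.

1230.00

Solve the original market: 3117 - 2p = 2p - 375, hence p = 873 and q = 1371.
Since buyers pay the price plus the tax, the effective demand curve becomes qd = 2835 - 2p.
New equilibrium: 2835 - 2p = 2p - 375 ⇒ 3210 = 4p ⇒ p = 802.5, q = 1230.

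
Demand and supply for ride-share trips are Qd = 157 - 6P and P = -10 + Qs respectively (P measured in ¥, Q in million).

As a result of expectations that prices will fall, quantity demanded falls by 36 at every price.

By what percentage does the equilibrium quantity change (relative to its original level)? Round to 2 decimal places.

Before the shock: 157 - 6P = P + 10 ⇒ 147 = 7P ⇒ P = 21, Q = 31.
The shock moves the curves to Qd = 121 - 6P and Qs = P + 10.
New equilibrium: 121 - 6P = P + 10 ⇒ 111 = 7P ⇒ P = 111/7 ≈ 15.8571, Q = 181/7 ≈ 25.8571.
%ΔQ = (25.8571 − 31) / 31 × 100 = -16.59%.

-16.59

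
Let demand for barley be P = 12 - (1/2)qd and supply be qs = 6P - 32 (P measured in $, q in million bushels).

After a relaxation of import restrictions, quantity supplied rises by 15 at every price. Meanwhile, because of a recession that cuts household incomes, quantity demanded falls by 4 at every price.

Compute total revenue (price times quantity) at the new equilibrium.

49.71875

Original equilibrium: 24 - 2P = 6P - 32 gives 56 = 8P, so P = 7 and q = 10.
With the change applied: demand qd = 20 - 2P, supply qs = 6P - 17.
Setting them equal: 20 - 2P = 6P - 17 → 37 = 8P, so P = 4.625 and q = 10.75.
New expenditure = 4.625 × 10.75 = 49.71875.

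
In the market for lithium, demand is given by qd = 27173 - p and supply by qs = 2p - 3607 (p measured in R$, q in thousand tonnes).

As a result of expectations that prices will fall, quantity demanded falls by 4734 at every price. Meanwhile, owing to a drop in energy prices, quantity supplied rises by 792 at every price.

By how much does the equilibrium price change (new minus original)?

-1842

Solve the original market: 27173 - p = 2p - 3607, hence p = 10260 and q = 16913.
After the shift, demand is qd = 22439 - p and supply is qs = 2p - 2815.
Equate the new curves: 22439 - p = 2p - 2815, giving 25254 = 3p, p = 8418, q = 14021.
Δp = 8418 − 10260 = -1842.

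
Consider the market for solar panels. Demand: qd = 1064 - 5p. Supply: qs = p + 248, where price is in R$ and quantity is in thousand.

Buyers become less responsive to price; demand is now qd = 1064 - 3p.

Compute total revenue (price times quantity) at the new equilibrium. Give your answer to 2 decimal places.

Initially, 1064 - 5p = p + 248, so 816 = 6p and p = 136, q = 384.
The new curves are qd = 1064 - 3p (demand) and qs = p + 248 (supply).
Equate the new curves: 1064 - 3p = p + 248, giving 816 = 4p, p = 204, q = 452.
New expenditure = 204 × 452 = 92208.00.

92208.00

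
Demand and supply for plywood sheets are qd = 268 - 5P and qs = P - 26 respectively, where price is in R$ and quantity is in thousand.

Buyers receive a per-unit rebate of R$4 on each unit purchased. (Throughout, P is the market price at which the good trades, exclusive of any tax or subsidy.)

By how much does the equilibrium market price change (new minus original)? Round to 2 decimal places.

+3.33

Before the shock: 268 - 5P = P - 26 ⇒ 294 = 6P ⇒ P = 49, q = 23.
Since buyers' out-of-pocket price is the market price minus the rebate, the effective demand curve becomes qd = 288 - 5P.
Equate the new curves: 288 - 5P = P - 26, giving 314 = 6P, P = 157/3 ≈ 52.3333, q = 79/3 ≈ 26.3333.
ΔP = 52.3333 − 49 = +3.33.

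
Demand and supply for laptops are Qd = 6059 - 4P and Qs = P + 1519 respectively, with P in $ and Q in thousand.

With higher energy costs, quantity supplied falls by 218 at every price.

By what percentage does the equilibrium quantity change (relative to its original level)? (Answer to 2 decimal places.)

Solve the original market: 6059 - 4P = P + 1519, hence P = 908 and Q = 2427.
The shock moves the curves to Qd = 6059 - 4P and Qs = P + 1301.
New equilibrium: 6059 - 4P = P + 1301 ⇒ 4758 = 5P ⇒ P = 951.6, Q = 2252.6.
%ΔQ = (2252.6 − 2427) / 2427 × 100 = -7.19%.

-7.19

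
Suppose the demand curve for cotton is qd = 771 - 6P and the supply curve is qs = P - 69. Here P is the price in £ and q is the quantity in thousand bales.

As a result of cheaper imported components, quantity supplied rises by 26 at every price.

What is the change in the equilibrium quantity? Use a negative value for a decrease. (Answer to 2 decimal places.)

Original equilibrium: 771 - 6P = P - 69 gives 840 = 7P, so P = 120 and q = 51.
The shock moves the curves to qd = 771 - 6P and qs = P - 43.
Equate the new curves: 771 - 6P = P - 43, giving 814 = 7P, P = 814/7 ≈ 116.2857, q = 513/7 ≈ 73.2857.
Δq = 73.2857 − 51 = +22.29.

+22.29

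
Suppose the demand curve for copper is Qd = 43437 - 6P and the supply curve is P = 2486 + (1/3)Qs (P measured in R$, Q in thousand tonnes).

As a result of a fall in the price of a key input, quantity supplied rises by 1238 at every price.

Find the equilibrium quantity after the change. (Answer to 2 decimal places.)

10332.33

Initially, 43437 - 6P = 3P - 7458, so 50895 = 9P and P = 5655, Q = 9507.
After the shift, demand is Qd = 43437 - 6P and supply is Qs = 3P - 6220.
Setting them equal: 43437 - 6P = 3P - 6220 → 49657 = 9P, so P = 49657/9 ≈ 5517.4444 and Q = 30997/3 ≈ 10332.3333.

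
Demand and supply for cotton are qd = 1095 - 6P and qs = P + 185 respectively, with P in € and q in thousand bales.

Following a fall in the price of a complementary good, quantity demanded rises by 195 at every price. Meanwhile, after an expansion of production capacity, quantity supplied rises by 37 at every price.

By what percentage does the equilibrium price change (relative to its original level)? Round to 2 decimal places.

+17.36

Before the shock: 1095 - 6P = P + 185 ⇒ 910 = 7P ⇒ P = 130, q = 315.
After the shift, demand is qd = 1290 - 6P and supply is qs = P + 222.
Clearing the new market: 1290 - 6P = P + 222, so P = 1068/7 ≈ 152.5714 and q = 2622/7 ≈ 374.5714.
%ΔP = (152.5714 − 130) / 130 × 100 = +17.36%.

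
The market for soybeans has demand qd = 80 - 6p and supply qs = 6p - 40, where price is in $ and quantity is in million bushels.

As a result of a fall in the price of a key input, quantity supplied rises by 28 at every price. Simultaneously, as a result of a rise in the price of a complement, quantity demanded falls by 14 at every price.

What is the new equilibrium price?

Solve the original market: 80 - 6p = 6p - 40, hence p = 10 and q = 20.
The new curves are qd = 66 - 6p (demand) and qs = 6p - 12 (supply).
Equate the new curves: 66 - 6p = 6p - 12, giving 78 = 12p, p = 6.5, q = 27.

6.5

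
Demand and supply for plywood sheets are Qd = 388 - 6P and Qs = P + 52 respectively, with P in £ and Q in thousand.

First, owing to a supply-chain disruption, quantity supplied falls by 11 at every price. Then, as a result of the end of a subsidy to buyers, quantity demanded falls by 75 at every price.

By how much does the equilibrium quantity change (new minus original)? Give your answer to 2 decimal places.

Original equilibrium: 388 - 6P = P + 52 gives 336 = 7P, so P = 48 and Q = 100.
The shock moves the curves to Qd = 313 - 6P and Qs = P + 41.
Equate the new curves: 313 - 6P = P + 41, giving 272 = 7P, P = 272/7 ≈ 38.8571, Q = 559/7 ≈ 79.8571.
ΔQ = 79.8571 − 100 = -20.14.

-20.14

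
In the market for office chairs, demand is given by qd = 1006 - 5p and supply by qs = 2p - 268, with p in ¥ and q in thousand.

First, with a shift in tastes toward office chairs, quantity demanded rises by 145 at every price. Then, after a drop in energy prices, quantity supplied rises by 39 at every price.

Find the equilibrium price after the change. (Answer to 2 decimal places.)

197.14

Before the shock: 1006 - 5p = 2p - 268 ⇒ 1274 = 7p ⇒ p = 182, q = 96.
The shock moves the curves to qd = 1151 - 5p and qs = 2p - 229.
Clearing the new market: 1151 - 5p = 2p - 229, so p = 1380/7 ≈ 197.1429 and q = 1157/7 ≈ 165.2857.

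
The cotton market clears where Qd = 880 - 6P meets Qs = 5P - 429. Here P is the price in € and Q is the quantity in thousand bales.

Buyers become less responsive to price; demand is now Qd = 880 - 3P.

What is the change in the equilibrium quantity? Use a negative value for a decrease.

Initially, 880 - 6P = 5P - 429, so 1309 = 11P and P = 119, Q = 166.
The new curves are Qd = 880 - 3P (demand) and Qs = 5P - 429 (supply).
Setting them equal: 880 - 3P = 5P - 429 → 1309 = 8P, so P = 163.625 and Q = 389.125.
ΔQ = 389.125 − 166 = +223.125.

+223.125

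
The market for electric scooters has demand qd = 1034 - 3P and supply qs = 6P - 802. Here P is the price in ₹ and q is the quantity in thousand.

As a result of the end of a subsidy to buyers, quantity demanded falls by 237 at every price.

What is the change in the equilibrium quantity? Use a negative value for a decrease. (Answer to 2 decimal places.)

Solve the original market: 1034 - 3P = 6P - 802, hence P = 204 and q = 422.
After the shift, demand is qd = 797 - 3P and supply is qs = 6P - 802.
Equate the new curves: 797 - 3P = 6P - 802, giving 1599 = 9P, P = 533/3 ≈ 177.6667, q = 264.
Δq = 264 − 422 = -158.00.

-158.00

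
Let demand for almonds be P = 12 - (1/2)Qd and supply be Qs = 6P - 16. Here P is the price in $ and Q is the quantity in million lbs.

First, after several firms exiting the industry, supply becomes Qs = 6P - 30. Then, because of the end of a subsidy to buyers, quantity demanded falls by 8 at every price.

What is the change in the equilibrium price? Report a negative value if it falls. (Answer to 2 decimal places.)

+0.75

Original equilibrium: 24 - 2P = 6P - 16 gives 40 = 8P, so P = 5 and Q = 14.
With the change applied: demand Qd = 16 - 2P, supply Qs = 6P - 30.
Equate the new curves: 16 - 2P = 6P - 30, giving 46 = 8P, P = 5.75, Q = 4.5.
ΔP = 5.75 − 5 = +0.75.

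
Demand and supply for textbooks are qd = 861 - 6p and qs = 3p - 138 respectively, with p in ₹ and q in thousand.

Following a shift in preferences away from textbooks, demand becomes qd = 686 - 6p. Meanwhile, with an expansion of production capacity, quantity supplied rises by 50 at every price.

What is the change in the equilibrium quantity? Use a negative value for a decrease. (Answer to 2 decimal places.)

-25.00

Solve the original market: 861 - 6p = 3p - 138, hence p = 111 and q = 195.
After the shift, demand is qd = 686 - 6p and supply is qs = 3p - 88.
Clearing the new market: 686 - 6p = 3p - 88, so p = 86 and q = 170.
Δq = 170 − 195 = -25.00.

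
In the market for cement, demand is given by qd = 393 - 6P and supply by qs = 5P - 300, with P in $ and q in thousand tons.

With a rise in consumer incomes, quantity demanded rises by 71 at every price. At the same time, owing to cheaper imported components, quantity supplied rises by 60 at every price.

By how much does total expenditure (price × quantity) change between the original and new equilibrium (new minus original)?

Original equilibrium: 393 - 6P = 5P - 300 gives 693 = 11P, so P = 63 and q = 15.
The shock moves the curves to qd = 464 - 6P and qs = 5P - 240.
Equate the new curves: 464 - 6P = 5P - 240, giving 704 = 11P, P = 64, q = 80.
Expenditure moves from 63×15 = 945 to 64×80 = 5120; change = +4175.

+4175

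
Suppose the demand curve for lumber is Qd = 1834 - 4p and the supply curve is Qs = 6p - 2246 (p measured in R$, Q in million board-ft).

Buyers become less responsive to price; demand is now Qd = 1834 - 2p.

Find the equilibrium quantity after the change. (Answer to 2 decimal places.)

814.00

Original equilibrium: 1834 - 4p = 6p - 2246 gives 4080 = 10p, so p = 408 and Q = 202.
After the shift, demand is Qd = 1834 - 2p and supply is Qs = 6p - 2246.
New equilibrium: 1834 - 2p = 6p - 2246 ⇒ 4080 = 8p ⇒ p = 510, Q = 814.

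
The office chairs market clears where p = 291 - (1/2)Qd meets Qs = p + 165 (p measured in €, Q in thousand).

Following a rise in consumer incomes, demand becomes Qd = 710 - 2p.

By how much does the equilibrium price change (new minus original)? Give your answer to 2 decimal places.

+42.67

Solve the original market: 582 - 2p = p + 165, hence p = 139 and Q = 304.
With the change applied: demand Qd = 710 - 2p, supply Qs = p + 165.
Clearing the new market: 710 - 2p = p + 165, so p = 545/3 ≈ 181.6667 and Q = 1040/3 ≈ 346.6667.
Δp = 181.6667 − 139 = +42.67.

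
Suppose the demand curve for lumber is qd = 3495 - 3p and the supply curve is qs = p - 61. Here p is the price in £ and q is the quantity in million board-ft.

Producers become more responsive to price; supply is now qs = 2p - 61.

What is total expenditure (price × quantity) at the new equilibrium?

968227.68

Initially, 3495 - 3p = p - 61, so 3556 = 4p and p = 889, q = 828.
With the change applied: demand qd = 3495 - 3p, supply qs = 2p - 61.
Clearing the new market: 3495 - 3p = 2p - 61, so p = 711.2 and q = 1361.4.
New expenditure = 711.2 × 1361.4 = 968227.68.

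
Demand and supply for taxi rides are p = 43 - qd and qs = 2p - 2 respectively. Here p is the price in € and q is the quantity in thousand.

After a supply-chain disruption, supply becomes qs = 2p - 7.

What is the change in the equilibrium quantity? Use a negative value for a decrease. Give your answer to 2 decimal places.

-1.67

Original equilibrium: 43 - p = 2p - 2 gives 45 = 3p, so p = 15 and q = 28.
The new curves are qd = 43 - p (demand) and qs = 2p - 7 (supply).
Clearing the new market: 43 - p = 2p - 7, so p = 50/3 ≈ 16.6667 and q = 79/3 ≈ 26.3333.
Δq = 26.3333 − 28 = -1.67.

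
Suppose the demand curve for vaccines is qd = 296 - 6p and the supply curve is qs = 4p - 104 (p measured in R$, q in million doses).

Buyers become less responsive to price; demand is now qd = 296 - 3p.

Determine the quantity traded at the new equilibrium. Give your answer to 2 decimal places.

Solve the original market: 296 - 6p = 4p - 104, hence p = 40 and q = 56.
After the shift, demand is qd = 296 - 3p and supply is qs = 4p - 104.
New equilibrium: 296 - 3p = 4p - 104 ⇒ 400 = 7p ⇒ p = 400/7 ≈ 57.1429, q = 872/7 ≈ 124.5714.

124.57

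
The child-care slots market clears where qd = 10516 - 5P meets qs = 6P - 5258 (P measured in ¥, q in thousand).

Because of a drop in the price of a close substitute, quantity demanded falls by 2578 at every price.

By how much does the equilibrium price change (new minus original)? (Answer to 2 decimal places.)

-234.36

Before the shock: 10516 - 5P = 6P - 5258 ⇒ 15774 = 11P ⇒ P = 1434, q = 3346.
The new curves are qd = 7938 - 5P (demand) and qs = 6P - 5258 (supply).
Clearing the new market: 7938 - 5P = 6P - 5258, so P = 13196/11 ≈ 1199.6364 and q = 21338/11 ≈ 1939.8182.
ΔP = 1199.6364 − 1434 = -234.36.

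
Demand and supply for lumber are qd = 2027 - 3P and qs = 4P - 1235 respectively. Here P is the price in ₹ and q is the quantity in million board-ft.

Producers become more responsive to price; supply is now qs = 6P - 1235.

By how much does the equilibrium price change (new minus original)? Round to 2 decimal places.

Initially, 2027 - 3P = 4P - 1235, so 3262 = 7P and P = 466, q = 629.
The shock moves the curves to qd = 2027 - 3P and qs = 6P - 1235.
Setting them equal: 2027 - 3P = 6P - 1235 → 3262 = 9P, so P = 3262/9 ≈ 362.4444 and q = 2819/3 ≈ 939.6667.
ΔP = 362.4444 − 466 = -103.56.

-103.56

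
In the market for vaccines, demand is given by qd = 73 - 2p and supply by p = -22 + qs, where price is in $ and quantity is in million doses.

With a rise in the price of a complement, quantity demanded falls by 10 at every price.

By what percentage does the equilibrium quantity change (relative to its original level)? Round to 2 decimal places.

Solve the original market: 73 - 2p = p + 22, hence p = 17 and q = 39.
After the shift, demand is qd = 63 - 2p and supply is qs = p + 22.
Clearing the new market: 63 - 2p = p + 22, so p = 41/3 ≈ 13.6667 and q = 107/3 ≈ 35.6667.
%Δq = (35.6667 − 39) / 39 × 100 = -8.55%.

-8.55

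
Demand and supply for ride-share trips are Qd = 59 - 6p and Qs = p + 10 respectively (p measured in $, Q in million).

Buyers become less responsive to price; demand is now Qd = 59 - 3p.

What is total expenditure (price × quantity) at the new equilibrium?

272.5625

Original equilibrium: 59 - 6p = p + 10 gives 49 = 7p, so p = 7 and Q = 17.
The shock moves the curves to Qd = 59 - 3p and Qs = p + 10.
Equate the new curves: 59 - 3p = p + 10, giving 49 = 4p, p = 12.25, Q = 22.25.
New expenditure = 12.25 × 22.25 = 272.5625.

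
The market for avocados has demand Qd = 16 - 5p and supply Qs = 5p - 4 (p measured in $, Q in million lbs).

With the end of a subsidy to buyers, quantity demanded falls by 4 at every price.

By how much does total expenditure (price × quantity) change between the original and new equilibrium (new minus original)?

-5.6

Solve the original market: 16 - 5p = 5p - 4, hence p = 2 and Q = 6.
After the shift, demand is Qd = 12 - 5p and supply is Qs = 5p - 4.
Equate the new curves: 12 - 5p = 5p - 4, giving 16 = 10p, p = 1.6, Q = 4.
Expenditure moves from 2×6 = 12 to 1.6×4 = 6.4; change = -5.6.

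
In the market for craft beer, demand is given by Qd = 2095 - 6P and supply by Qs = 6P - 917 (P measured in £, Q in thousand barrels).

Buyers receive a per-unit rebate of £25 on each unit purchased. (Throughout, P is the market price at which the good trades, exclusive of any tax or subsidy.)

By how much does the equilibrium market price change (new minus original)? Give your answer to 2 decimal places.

Solve the original market: 2095 - 6P = 6P - 917, hence P = 251 and Q = 589.
Since buyers' out-of-pocket price is the market price minus the rebate, the effective demand curve becomes Qd = 2245 - 6P.
Setting them equal: 2245 - 6P = 6P - 917 → 3162 = 12P, so P = 263.5 and Q = 664.
ΔP = 263.5 − 251 = +12.50.

+12.50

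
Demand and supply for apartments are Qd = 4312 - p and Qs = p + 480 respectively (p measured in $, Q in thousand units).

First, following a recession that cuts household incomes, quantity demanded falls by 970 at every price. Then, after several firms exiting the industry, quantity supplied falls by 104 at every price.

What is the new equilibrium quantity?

Before the shock: 4312 - p = p + 480 ⇒ 3832 = 2p ⇒ p = 1916, Q = 2396.
After the shift, demand is Qd = 3342 - p and supply is Qs = p + 376.
Clearing the new market: 3342 - p = p + 376, so p = 1483 and Q = 1859.

1859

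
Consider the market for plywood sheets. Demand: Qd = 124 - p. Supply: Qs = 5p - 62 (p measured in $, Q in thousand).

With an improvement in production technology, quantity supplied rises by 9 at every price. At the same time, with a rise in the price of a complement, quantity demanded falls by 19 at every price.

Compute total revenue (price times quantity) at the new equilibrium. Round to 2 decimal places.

Original equilibrium: 124 - p = 5p - 62 gives 186 = 6p, so p = 31 and Q = 93.
The new curves are Qd = 105 - p (demand) and Qs = 5p - 53 (supply).
Equate the new curves: 105 - p = 5p - 53, giving 158 = 6p, p = 79/3 ≈ 26.3333, Q = 236/3 ≈ 78.6667.
New expenditure = 26.3333 × 78.6667 = 2071.56.

2071.56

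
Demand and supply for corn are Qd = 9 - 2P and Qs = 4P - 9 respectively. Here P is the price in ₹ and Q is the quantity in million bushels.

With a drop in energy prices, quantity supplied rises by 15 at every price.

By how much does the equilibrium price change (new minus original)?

Initially, 9 - 2P = 4P - 9, so 18 = 6P and P = 3, Q = 3.
The new curves are Qd = 9 - 2P (demand) and Qs = 4P + 6 (supply).
Equate the new curves: 9 - 2P = 4P + 6, giving 3 = 6P, P = 0.5, Q = 8.
ΔP = 0.5 − 3 = -2.5.

-2.5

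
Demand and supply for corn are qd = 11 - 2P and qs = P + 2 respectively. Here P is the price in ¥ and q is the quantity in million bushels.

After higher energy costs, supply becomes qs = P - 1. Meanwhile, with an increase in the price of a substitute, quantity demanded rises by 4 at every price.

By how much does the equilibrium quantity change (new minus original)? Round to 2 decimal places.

-0.67

Before the shock: 11 - 2P = P + 2 ⇒ 9 = 3P ⇒ P = 3, q = 5.
The shock moves the curves to qd = 15 - 2P and qs = P - 1.
New equilibrium: 15 - 2P = P - 1 ⇒ 16 = 3P ⇒ P = 16/3 ≈ 5.3333, q = 13/3 ≈ 4.3333.
Δq = 4.3333 − 5 = -0.67.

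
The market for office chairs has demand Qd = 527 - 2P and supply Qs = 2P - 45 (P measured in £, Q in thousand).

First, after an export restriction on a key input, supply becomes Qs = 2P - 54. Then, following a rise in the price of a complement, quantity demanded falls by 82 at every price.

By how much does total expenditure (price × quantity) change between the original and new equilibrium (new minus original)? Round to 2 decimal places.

-10074.38

Initially, 527 - 2P = 2P - 45, so 572 = 4P and P = 143, Q = 241.
With the change applied: demand Qd = 445 - 2P, supply Qs = 2P - 54.
Equate the new curves: 445 - 2P = 2P - 54, giving 499 = 4P, P = 124.75, Q = 195.5.
Expenditure moves from 143×241 = 34463 to 124.75×195.5 = 24388.625; change = -10074.38.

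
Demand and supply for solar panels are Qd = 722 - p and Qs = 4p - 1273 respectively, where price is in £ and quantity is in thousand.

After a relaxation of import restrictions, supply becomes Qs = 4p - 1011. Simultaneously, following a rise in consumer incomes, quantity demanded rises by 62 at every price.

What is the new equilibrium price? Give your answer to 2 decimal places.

359.00

Initially, 722 - p = 4p - 1273, so 1995 = 5p and p = 399, Q = 323.
With the change applied: demand Qd = 784 - p, supply Qs = 4p - 1011.
New equilibrium: 784 - p = 4p - 1011 ⇒ 1795 = 5p ⇒ p = 359, Q = 425.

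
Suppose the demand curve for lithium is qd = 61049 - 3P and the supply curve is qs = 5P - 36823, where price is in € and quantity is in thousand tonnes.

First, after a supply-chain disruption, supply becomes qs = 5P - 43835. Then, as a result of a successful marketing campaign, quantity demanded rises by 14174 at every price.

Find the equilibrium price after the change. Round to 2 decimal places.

Solve the original market: 61049 - 3P = 5P - 36823, hence P = 12234 and q = 24347.
After the shift, demand is qd = 75223 - 3P and supply is qs = 5P - 43835.
Clearing the new market: 75223 - 3P = 5P - 43835, so P = 14882.25 and q = 30576.25.

14882.25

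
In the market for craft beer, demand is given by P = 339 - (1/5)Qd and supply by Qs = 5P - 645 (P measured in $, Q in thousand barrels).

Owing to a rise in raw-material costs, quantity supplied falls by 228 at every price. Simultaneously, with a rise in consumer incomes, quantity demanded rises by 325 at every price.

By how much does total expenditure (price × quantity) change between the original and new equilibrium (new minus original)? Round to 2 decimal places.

+43063.55

Solve the original market: 1695 - 5P = 5P - 645, hence P = 234 and Q = 525.
The new curves are Qd = 2020 - 5P (demand) and Qs = 5P - 873 (supply).
Setting them equal: 2020 - 5P = 5P - 873 → 2893 = 10P, so P = 289.3 and Q = 573.5.
Expenditure moves from 234×525 = 122850 to 289.3×573.5 = 165913.55; change = +43063.55.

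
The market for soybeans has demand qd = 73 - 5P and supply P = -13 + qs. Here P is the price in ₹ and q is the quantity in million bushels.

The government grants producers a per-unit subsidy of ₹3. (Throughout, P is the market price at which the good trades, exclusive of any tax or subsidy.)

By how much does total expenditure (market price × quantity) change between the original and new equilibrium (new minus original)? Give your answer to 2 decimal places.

Original equilibrium: 73 - 5P = P + 13 gives 60 = 6P, so P = 10 and q = 23.
Since sellers receive the price plus the subsidy, the effective supply curve becomes qs = P + 16.
Clearing the new market: 73 - 5P = P + 16, so P = 9.5 and q = 25.5.
Expenditure moves from 10×23 = 230 to 9.5×25.5 = 242.25; change = +12.25.

+12.25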